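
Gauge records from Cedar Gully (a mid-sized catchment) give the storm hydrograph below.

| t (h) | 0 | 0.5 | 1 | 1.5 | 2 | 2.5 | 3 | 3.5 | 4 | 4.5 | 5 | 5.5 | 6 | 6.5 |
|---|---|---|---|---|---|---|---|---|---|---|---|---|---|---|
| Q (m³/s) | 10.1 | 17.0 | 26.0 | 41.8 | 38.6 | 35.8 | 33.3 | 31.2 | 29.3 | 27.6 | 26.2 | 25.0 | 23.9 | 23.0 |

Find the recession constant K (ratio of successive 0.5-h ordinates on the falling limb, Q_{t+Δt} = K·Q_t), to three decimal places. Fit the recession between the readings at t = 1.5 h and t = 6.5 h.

K ≈ 0.942

Using the recession-limb readings at t = 1.5 h and t = 6.5 h: Q falls from 41.8 to 23.0 m³/s over 10 intervals.
K = (Q₂/Q₁)^(1/10) = (23.0/41.8)^(1/10) = 0.942.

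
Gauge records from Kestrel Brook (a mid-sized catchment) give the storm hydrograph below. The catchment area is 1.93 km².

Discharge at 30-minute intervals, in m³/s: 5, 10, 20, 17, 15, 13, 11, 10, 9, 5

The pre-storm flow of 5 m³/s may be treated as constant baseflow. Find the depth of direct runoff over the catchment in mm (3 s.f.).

Direct runoff: 0.0, 5.0, 15.0, 12.0, 10.0, 8.0, 6.0, 5.0, 4.0, 0.0 m³/s; ΣQ_DR = 65.00 m³/s.
V = ΣQ_DR · Δt = 65.00 × 1800 s = 1.170 × 10^5 m³.
Over A = 1.93 km², depth = V / A = 60.6 mm.

d ≈ 60.6 mm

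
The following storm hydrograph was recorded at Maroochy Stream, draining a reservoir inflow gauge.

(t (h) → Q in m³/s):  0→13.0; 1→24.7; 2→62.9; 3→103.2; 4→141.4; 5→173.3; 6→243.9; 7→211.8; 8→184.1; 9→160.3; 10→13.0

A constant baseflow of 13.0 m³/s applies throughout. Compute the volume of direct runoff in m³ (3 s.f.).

Direct-runoff ordinates (Q − Q_b): 0.0, 11.7, 49.9, 90.2, 128.4, 160.3, 230.9, 198.8, 171.1, 147.3, 0.0 m³/s.
ΣQ_DR = 1189 m³/s.
With Δt = 1 h = 3600 s, V = ΣQ_DR · Δt = 1189 × 3600 = 4.28 × 10^6 m³.

V ≈ 4.28 × 10^6 m³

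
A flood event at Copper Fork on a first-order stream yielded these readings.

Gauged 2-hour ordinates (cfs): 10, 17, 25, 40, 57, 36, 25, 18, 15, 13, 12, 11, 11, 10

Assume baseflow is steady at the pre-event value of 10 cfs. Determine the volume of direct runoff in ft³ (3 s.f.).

Direct-runoff ordinates (Q − Q_b): 0.0, 7.0, 15.0, 30.0, 47.0, 26.0, 15.0, 8.0, 5.0, 3.0, 2.0, 1.0, 1.0, 0.0 cfs.
ΣQ_DR = 160.0 cfs.
With Δt = 2 h = 7200 s, V = ΣQ_DR · Δt = 160.0 × 7200 = 1.15 × 10^6 ft³.

V ≈ 1.15 × 10^6 ft³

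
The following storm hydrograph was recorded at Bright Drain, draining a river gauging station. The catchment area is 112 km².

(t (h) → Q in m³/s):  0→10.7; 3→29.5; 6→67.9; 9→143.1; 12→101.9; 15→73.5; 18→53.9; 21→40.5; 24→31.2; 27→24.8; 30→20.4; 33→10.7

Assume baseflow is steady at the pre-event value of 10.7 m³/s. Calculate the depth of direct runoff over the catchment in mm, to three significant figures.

d ≈ 46.3 mm

Direct runoff: 0.0, 18.8, 57.2, 132.4, 91.2, 62.8, 43.2, 29.8, 20.5, 14.1, 9.7, 0.0 m³/s; ΣQ_DR = 479.7 m³/s.
V = ΣQ_DR · Δt = 479.7 × 10800 s = 5.181 × 10^6 m³.
Over A = 112 km², depth = V / A = 46.3 mm.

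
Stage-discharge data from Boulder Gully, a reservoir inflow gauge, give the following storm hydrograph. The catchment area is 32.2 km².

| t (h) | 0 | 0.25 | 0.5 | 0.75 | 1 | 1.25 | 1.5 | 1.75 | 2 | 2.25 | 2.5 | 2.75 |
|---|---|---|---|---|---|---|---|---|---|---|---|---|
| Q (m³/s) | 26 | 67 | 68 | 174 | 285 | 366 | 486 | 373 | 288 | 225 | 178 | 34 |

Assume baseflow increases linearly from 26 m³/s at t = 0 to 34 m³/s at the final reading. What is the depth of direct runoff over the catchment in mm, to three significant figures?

d ≈ 61.8 mm

Direct runoff: 0.00, 40.27, 40.55, 145.82, 256.09, 336.36, 455.64, 341.91, 256.18, 192.45, 144.73, 0.00 m³/s; ΣQ_DR = 2210 m³/s.
V = ΣQ_DR · Δt = 2210 × 900 s = 1.989 × 10^6 m³.
Over A = 32.2 km², depth = V / A = 61.8 mm.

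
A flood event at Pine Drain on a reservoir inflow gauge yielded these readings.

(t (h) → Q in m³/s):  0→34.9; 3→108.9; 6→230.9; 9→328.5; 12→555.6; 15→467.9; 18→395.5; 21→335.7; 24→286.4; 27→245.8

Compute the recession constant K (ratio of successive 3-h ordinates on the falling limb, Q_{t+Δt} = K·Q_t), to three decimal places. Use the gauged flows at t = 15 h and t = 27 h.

Using the recession-limb readings at t = 15 h and t = 27 h: Q falls from 467.9 to 245.8 m³/s over 4 intervals.
K = (Q₂/Q₁)^(1/4) = (245.8/467.9)^(1/4) = 0.851.

K ≈ 0.851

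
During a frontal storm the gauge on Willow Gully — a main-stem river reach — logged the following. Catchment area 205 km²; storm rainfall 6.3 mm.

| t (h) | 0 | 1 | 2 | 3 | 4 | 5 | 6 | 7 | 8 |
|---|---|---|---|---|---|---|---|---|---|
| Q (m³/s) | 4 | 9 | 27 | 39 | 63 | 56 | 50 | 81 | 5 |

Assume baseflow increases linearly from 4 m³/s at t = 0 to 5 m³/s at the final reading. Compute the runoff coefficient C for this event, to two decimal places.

C ≈ 0.82

ΣQ_DR = 293.5 m³/s; V = ΣQ_DR·Δt = 1.057 × 10^6 m³.
Runoff depth d = V / A = 5.154 mm.
C = d / P = 5.154 / 6.3 = 0.82.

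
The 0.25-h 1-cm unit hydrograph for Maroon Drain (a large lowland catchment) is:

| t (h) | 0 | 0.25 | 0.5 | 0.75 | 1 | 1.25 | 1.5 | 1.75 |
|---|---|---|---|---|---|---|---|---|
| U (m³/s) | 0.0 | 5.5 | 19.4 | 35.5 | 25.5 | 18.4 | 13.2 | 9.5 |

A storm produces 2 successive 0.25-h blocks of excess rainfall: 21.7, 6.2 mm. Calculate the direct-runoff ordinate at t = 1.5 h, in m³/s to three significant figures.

Q ≈ 40.1 m³/s

By discrete convolution, Q_j = Σ (P_i / 10 mm) · U_{j−i}.
At t = 1.5 h (j=6): Q = (21.7/10)·13.2 + (6.2/10)·18.4 = 40.1 m³/s.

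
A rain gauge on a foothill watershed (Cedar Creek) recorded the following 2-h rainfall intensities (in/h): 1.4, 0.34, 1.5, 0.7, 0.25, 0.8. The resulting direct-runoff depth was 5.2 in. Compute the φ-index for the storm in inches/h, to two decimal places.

Only the 4 blocks with intensity above φ contribute runoff: 1.4, 1.5, 0.7, 0.8 in/h.
Σ(I−φ)·Δt = d  ⇒  (1.4+1.5+0.7+0.8 − 4φ)·2 = 5.2
φ = (4.400 − 5.2/2) / 4 = 0.45 in/h.

φ ≈ 0.45 in/h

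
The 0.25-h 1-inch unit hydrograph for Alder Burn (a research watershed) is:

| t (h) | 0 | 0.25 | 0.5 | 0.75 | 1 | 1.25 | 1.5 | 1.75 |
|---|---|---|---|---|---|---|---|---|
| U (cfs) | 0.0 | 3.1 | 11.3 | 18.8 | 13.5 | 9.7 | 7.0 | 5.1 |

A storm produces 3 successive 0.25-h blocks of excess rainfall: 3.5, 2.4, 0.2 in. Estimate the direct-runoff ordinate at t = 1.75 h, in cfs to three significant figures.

Q ≈ 36.6 cfs

By discrete convolution, Q_j = Σ (P_i / 1 in) · U_{j−i}.
At t = 1.75 h (j=7): Q = (3.5/1)·5.1 + (2.4/1)·7.0 + (0.2/1)·9.7 = 36.6 cfs.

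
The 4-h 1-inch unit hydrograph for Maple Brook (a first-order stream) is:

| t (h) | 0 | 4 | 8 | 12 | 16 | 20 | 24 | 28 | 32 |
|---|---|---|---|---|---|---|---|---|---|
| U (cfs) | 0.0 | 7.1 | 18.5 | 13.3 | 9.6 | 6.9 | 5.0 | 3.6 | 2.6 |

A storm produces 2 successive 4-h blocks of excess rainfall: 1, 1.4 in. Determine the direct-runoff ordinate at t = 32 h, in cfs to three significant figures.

Q ≈ 7.64 cfs

By discrete convolution, Q_j = Σ (P_i / 1 in) · U_{j−i}.
At t = 32 h (j=8): Q = (1/1)·2.6 + (1.4/1)·3.6 = 7.64 cfs.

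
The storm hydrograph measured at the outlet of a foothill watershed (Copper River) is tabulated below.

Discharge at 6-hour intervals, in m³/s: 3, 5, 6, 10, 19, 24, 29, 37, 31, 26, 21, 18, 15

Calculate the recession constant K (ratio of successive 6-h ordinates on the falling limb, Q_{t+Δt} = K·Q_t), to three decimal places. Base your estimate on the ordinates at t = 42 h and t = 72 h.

Using the recession-limb readings at t = 42 h and t = 72 h: Q falls from 37 to 15 m³/s over 5 intervals.
K = (Q₂/Q₁)^(1/5) = (15/37)^(1/5) = 0.835.

K ≈ 0.835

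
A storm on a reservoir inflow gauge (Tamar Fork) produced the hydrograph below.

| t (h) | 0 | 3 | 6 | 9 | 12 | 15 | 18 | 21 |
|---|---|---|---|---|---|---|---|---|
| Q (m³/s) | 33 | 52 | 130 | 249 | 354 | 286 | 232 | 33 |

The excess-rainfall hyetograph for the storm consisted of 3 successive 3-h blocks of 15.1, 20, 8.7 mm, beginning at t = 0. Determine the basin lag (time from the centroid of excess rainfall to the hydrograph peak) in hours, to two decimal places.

t_L ≈ 7.94 h

Centroid of excess rainfall: t_c = Σ P_i·t̄_i / ΣP_i = 4.0616 h (block centres at 1.5, 4.5, 7.5 h).
Hydrograph peak occurs at t = 12 h, so basin lag t_L = 12 − 4.0616 = 7.94 h.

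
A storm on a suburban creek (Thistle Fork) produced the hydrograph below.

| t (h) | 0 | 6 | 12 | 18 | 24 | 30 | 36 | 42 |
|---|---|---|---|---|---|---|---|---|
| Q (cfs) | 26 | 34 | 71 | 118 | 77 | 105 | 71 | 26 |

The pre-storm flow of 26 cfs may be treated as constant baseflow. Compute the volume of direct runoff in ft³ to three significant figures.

Direct-runoff ordinates (Q − Q_b): 0.0, 8.0, 45.0, 92.0, 51.0, 79.0, 45.0, 0.0 cfs.
ΣQ_DR = 320.0 cfs.
With Δt = 6 h = 21600 s, V = ΣQ_DR · Δt = 320.0 × 21600 = 6.91 × 10^6 ft³.

V ≈ 6.91 × 10^6 ft³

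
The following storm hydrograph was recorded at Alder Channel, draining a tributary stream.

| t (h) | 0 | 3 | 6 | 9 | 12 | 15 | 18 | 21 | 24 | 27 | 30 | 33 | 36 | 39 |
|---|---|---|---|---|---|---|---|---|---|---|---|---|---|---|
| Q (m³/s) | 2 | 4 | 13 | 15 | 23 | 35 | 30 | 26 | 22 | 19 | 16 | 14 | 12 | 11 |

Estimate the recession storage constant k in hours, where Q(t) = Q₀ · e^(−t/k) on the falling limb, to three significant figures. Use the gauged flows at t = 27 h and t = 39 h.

k ≈ 22.0 h

On the falling limb, Q drops from 19 to 11 m³/s between t = 27 h and t = 39 h (Δt = 12 h).
k = −Δt / ln(Q₂/Q₁) = −12 / ln(11/19) = 22.0 h.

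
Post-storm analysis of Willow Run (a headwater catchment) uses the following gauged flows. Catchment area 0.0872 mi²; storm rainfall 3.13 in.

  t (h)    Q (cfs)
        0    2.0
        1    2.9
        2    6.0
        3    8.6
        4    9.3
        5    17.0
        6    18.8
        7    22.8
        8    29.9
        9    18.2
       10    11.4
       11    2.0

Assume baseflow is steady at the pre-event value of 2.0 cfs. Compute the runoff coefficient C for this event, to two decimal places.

ΣQ_DR = 124.9 cfs; V = ΣQ_DR·Δt = 4.496 × 10^5 ft³.
Runoff depth d = V / A = 2.220 in.
C = d / P = 2.220 / 3.13 = 0.71.

C ≈ 0.71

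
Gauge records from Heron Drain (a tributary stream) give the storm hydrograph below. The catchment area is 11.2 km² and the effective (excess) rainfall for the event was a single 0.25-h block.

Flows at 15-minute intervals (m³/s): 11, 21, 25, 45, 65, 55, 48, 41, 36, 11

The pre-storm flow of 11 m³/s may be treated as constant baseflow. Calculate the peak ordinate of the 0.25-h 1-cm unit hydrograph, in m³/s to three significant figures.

U_p ≈ 27.1 m³/s

Direct runoff: 0.0, 10.0, 14.0, 34.0, 54.0, 44.0, 37.0, 30.0, 25.0, 0.0 m³/s; ΣQ_DR = 248.0 m³/s, peak = 54.0 m³/s.
Runoff depth d = ΣQ_DR·Δt / A = 248.0 × 900 / (11.2 km²) = 19.93 mm.
The 1-cm UH is the DRH scaled by (10 mm)/d, so U_p = 54.0 × 10/19.93 = 27.1 m³/s.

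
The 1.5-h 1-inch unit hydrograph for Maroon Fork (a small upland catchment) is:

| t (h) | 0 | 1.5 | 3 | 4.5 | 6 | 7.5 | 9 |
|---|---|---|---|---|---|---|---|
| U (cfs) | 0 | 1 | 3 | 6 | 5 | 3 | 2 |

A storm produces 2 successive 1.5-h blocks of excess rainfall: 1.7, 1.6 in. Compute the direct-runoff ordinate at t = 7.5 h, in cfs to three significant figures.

By discrete convolution, Q_j = Σ (P_i / 1 in) · U_{j−i}.
At t = 7.5 h (j=5): Q = (1.7/1)·3 + (1.6/1)·5 = 13.1 cfs.

Q ≈ 13.1 cfs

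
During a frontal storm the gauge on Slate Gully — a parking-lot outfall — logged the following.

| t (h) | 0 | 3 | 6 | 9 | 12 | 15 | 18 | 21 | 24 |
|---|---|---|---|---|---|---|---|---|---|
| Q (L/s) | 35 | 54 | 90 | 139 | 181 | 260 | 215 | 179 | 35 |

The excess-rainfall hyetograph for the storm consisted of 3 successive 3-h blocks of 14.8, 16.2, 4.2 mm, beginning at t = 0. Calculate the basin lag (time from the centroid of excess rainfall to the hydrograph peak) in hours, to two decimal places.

Centroid of excess rainfall: t_c = Σ P_i·t̄_i / ΣP_i = 3.5966 h (block centres at 1.5, 4.5, 7.5 h).
Hydrograph peak occurs at t = 15 h, so basin lag t_L = 15 − 3.5966 = 11.40 h.

t_L ≈ 11.40 h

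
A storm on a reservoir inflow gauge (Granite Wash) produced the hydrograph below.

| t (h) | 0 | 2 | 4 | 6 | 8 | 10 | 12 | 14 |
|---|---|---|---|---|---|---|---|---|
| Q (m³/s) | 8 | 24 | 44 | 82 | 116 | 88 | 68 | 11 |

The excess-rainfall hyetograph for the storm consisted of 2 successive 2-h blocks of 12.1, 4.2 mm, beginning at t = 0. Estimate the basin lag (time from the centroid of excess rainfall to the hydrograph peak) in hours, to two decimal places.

Centroid of excess rainfall: t_c = Σ P_i·t̄_i / ΣP_i = 1.5153 h (block centres at 1, 3 h).
Hydrograph peak occurs at t = 8 h, so basin lag t_L = 8 − 1.5153 = 6.48 h.

t_L ≈ 6.48 h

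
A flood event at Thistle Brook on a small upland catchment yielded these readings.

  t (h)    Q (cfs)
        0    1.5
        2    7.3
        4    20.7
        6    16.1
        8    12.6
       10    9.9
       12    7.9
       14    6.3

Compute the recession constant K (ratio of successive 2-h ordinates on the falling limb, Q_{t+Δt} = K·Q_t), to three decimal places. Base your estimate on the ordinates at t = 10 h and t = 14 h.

K ≈ 0.798

Using the recession-limb readings at t = 10 h and t = 14 h: Q falls from 9.9 to 6.3 cfs over 2 intervals.
K = (Q₂/Q₁)^(1/2) = (6.3/9.9)^(1/2) = 0.798.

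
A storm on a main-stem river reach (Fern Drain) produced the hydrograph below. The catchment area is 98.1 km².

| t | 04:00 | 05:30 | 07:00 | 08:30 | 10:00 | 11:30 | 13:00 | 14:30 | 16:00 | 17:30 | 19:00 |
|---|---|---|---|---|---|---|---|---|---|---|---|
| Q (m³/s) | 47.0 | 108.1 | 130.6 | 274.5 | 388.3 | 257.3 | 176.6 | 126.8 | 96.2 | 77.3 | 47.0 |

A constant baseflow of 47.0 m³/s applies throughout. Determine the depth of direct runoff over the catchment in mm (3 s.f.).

Direct runoff: 0.0, 61.1, 83.6, 227.5, 341.3, 210.3, 129.6, 79.8, 49.2, 30.3, 0.0 m³/s; ΣQ_DR = 1213 m³/s.
V = ΣQ_DR · Δt = 1213 × 5400 s = 6.549 × 10^6 m³.
Over A = 98.1 km², depth = V / A = 66.8 mm.

d ≈ 66.8 mm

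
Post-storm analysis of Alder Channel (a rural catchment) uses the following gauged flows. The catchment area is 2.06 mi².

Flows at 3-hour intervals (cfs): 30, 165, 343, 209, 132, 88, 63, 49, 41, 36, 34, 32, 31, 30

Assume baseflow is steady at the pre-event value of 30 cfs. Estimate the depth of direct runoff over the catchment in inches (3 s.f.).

d ≈ 1.95 in

Direct runoff: 0.0, 135.0, 313.0, 179.0, 102.0, 58.0, 33.0, 19.0, 11.0, 6.0, 4.0, 2.0, 1.0, 0.0 cfs; ΣQ_DR = 863.0 cfs.
V = ΣQ_DR · Δt = 863.0 × 10800 s = 9.320 × 10^6 ft³.
Over A = 2.06 mi², depth = V / A = 1.95 in.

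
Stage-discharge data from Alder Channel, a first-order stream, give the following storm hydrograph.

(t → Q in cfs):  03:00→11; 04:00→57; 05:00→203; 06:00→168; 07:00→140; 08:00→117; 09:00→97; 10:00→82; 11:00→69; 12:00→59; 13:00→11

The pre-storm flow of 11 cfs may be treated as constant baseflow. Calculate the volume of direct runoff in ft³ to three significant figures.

Direct-runoff ordinates (Q − Q_b): 0.0, 46.0, 192.0, 157.0, 129.0, 106.0, 86.0, 71.0, 58.0, 48.0, 0.0 cfs.
ΣQ_DR = 893.0 cfs.
With Δt = 1 h = 3600 s, V = ΣQ_DR · Δt = 893.0 × 3600 = 3.21 × 10^6 ft³.

V ≈ 3.21 × 10^6 ft³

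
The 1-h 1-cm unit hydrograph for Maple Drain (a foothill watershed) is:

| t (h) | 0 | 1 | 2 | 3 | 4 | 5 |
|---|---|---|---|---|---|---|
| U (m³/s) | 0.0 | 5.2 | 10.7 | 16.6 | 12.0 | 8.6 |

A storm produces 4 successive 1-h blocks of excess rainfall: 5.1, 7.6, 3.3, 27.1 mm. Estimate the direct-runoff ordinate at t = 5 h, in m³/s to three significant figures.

By discrete convolution, Q_j = Σ (P_i / 10 mm) · U_{j−i}.
At t = 5 h (j=5): Q = (5.1/10)·8.6 + (7.6/10)·12.0 + (3.3/10)·16.6 + (27.1/10)·10.7 = 48.0 m³/s.

Q ≈ 48.0 m³/s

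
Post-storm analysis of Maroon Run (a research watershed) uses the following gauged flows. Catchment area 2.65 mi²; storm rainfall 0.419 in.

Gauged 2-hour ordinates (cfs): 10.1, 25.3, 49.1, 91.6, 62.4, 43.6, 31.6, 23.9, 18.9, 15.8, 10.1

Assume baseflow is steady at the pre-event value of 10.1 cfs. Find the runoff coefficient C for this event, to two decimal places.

ΣQ_DR = 271.3 cfs; V = ΣQ_DR·Δt = 1.953 × 10^6 ft³.
Runoff depth d = V / A = 0.3173 in.
C = d / P = 0.3173 / 0.419 = 0.76.

C ≈ 0.76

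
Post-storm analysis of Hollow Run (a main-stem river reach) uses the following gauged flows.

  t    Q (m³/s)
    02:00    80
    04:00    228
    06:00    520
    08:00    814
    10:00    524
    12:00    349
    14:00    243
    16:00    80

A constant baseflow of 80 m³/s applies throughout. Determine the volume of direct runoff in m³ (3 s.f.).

V ≈ 1.58 × 10^7 m³

Direct-runoff ordinates (Q − Q_b): 0.0, 148.0, 440.0, 734.0, 444.0, 269.0, 163.0, 0.0 m³/s.
ΣQ_DR = 2198 m³/s.
With Δt = 2 h = 7200 s, V = ΣQ_DR · Δt = 2198 × 7200 = 1.58 × 10^7 m³.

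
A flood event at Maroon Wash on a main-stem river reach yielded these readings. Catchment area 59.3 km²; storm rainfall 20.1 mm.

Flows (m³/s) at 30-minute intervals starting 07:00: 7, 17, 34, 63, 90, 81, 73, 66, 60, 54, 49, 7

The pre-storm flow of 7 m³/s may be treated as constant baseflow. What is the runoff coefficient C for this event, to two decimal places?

ΣQ_DR = 517.0 m³/s; V = ΣQ_DR·Δt = 9.306 × 10^5 m³.
Runoff depth d = V / A = 15.69 mm.
C = d / P = 15.69 / 20.1 = 0.78.

C ≈ 0.78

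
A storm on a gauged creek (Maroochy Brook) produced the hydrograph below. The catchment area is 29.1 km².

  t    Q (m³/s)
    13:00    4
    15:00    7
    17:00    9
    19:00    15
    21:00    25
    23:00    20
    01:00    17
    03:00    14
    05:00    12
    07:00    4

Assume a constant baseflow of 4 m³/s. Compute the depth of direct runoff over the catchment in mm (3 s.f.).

d ≈ 21.5 mm

Direct runoff: 0.0, 3.0, 5.0, 11.0, 21.0, 16.0, 13.0, 10.0, 8.0, 0.0 m³/s; ΣQ_DR = 87.00 m³/s.
V = ΣQ_DR · Δt = 87.00 × 7200 s = 6.264 × 10^5 m³.
Over A = 29.1 km², depth = V / A = 21.5 mm.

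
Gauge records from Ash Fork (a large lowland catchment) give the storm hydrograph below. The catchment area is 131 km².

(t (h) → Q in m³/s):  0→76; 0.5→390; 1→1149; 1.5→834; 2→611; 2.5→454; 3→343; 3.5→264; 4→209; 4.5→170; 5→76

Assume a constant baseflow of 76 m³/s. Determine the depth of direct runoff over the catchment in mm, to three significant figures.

d ≈ 51.4 mm

Direct runoff: 0.0, 314.0, 1073.0, 758.0, 535.0, 378.0, 267.0, 188.0, 133.0, 94.0, 0.0 m³/s; ΣQ_DR = 3740 m³/s.
V = ΣQ_DR · Δt = 3740 × 1800 s = 6.732 × 10^6 m³.
Over A = 131 km², depth = V / A = 51.4 mm.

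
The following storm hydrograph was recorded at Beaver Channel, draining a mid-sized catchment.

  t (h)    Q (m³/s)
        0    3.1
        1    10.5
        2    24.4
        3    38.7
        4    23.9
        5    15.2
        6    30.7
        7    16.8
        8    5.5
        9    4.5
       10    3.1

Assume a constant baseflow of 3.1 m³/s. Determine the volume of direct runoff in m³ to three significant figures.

Direct-runoff ordinates (Q − Q_b): 0.0, 7.4, 21.3, 35.6, 20.8, 12.1, 27.6, 13.7, 2.4, 1.4, 0.0 m³/s.
ΣQ_DR = 142.3 m³/s.
With Δt = 1 h = 3600 s, V = ΣQ_DR · Δt = 142.3 × 3600 = 5.12 × 10^5 m³.

V ≈ 5.12 × 10^5 m³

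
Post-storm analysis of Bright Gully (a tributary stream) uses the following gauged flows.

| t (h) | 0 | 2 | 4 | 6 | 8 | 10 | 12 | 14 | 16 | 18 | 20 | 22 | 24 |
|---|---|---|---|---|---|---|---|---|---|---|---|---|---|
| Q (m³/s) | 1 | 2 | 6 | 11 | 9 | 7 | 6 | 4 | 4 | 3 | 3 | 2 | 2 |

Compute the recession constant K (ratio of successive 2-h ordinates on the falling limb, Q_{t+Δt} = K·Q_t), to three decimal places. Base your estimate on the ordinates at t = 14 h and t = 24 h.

Using the recession-limb readings at t = 14 h and t = 24 h: Q falls from 4 to 2 m³/s over 5 intervals.
K = (Q₂/Q₁)^(1/5) = (2/4)^(1/5) = 0.871.

K ≈ 0.871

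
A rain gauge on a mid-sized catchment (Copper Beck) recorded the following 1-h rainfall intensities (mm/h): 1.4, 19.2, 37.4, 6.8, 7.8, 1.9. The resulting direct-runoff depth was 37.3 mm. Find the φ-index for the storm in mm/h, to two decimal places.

Only the 2 blocks with intensity above φ contribute runoff: 19.2, 37.4 mm/h.
Σ(I−φ)·Δt = d  ⇒  (19.2+37.4 − 2φ)·1 = 37.3
φ = (56.60 − 37.3/1) / 2 = 9.65 mm/h.

φ ≈ 9.65 mm/h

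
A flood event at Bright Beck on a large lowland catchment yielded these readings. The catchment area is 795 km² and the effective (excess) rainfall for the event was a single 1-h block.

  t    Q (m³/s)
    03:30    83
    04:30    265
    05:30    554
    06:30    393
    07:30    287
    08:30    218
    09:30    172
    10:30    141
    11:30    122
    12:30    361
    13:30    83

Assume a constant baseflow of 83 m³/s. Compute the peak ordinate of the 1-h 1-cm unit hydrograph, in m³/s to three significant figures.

U_p ≈ 589 m³/s

Direct runoff: 0.0, 182.0, 471.0, 310.0, 204.0, 135.0, 89.0, 58.0, 39.0, 278.0, 0.0 m³/s; ΣQ_DR = 1766 m³/s, peak = 471.0 m³/s.
Runoff depth d = ΣQ_DR·Δt / A = 1766 × 3600 / (795 km²) = 7.997 mm.
The 1-cm UH is the DRH scaled by (10 mm)/d, so U_p = 471.0 × 10/7.997 = 589 m³/s.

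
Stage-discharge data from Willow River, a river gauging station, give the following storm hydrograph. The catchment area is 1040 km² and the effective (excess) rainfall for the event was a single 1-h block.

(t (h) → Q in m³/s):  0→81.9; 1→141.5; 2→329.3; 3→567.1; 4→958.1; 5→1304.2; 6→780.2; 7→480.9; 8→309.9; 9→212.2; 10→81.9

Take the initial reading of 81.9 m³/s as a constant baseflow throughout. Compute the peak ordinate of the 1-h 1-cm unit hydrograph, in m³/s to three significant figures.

Direct runoff: 0.0, 59.6, 247.4, 485.2, 876.2, 1222.3, 698.3, 399.0, 228.0, 130.3, 0.0 m³/s; ΣQ_DR = 4346 m³/s, peak = 1222.3 m³/s.
Runoff depth d = ΣQ_DR·Δt / A = 4346 × 3600 / (1040 km²) = 15.04 mm.
The 1-cm UH is the DRH scaled by (10 mm)/d, so U_p = 1222.3 × 10/15.04 = 812 m³/s.

U_p ≈ 812 m³/s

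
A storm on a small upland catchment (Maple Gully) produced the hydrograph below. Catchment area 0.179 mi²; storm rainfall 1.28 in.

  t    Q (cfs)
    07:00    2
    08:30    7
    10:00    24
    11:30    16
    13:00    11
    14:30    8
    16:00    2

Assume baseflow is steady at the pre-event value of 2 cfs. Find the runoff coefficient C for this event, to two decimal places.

ΣQ_DR = 56.00 cfs; V = ΣQ_DR·Δt = 3.024 × 10^5 ft³.
Runoff depth d = V / A = 0.7272 in.
C = d / P = 0.7272 / 1.28 = 0.57.

C ≈ 0.57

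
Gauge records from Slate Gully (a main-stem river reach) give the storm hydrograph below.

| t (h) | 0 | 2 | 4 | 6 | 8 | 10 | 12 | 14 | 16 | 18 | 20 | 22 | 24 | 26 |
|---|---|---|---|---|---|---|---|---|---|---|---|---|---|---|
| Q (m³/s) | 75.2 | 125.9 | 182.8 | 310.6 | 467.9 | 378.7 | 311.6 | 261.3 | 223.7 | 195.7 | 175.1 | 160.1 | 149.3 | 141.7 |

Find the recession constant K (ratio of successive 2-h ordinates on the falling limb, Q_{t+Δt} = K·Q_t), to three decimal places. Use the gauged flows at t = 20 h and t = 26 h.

Using the recession-limb readings at t = 20 h and t = 26 h: Q falls from 175.1 to 141.7 m³/s over 3 intervals.
K = (Q₂/Q₁)^(1/3) = (141.7/175.1)^(1/3) = 0.932.

K ≈ 0.932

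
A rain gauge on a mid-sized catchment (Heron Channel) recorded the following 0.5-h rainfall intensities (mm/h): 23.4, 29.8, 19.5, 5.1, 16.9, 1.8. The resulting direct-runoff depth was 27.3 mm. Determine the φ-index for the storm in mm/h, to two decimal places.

φ ≈ 8.75 mm/h

Only the 4 blocks with intensity above φ contribute runoff: 23.4, 29.8, 19.5, 16.9 mm/h.
Σ(I−φ)·Δt = d  ⇒  (23.4+29.8+19.5+16.9 − 4φ)·0.5 = 27.3
φ = (89.60 − 27.3/0.5) / 4 = 8.75 mm/h.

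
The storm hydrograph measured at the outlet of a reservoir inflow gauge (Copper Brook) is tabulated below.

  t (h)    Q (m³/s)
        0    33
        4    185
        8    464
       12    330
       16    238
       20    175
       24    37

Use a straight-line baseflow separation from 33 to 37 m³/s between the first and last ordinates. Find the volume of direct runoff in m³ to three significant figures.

V ≈ 1.75 × 10^7 m³

Direct-runoff ordinates (Q − Q_b): 0.00, 151.33, 429.67, 295.00, 202.33, 138.67, 0.00 m³/s.
ΣQ_DR = 1217 m³/s.
With Δt = 4 h = 14400 s, V = ΣQ_DR · Δt = 1217 × 14400 = 1.75 × 10^7 m³.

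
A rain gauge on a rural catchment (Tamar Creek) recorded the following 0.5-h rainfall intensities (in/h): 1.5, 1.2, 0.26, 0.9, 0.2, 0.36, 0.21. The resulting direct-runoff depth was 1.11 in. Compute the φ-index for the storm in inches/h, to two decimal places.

Only the 3 blocks with intensity above φ contribute runoff: 1.5, 1.2, 0.9 in/h.
Σ(I−φ)·Δt = d  ⇒  (1.5+1.2+0.9 − 3φ)·0.5 = 1.11
φ = (3.600 − 1.11/0.5) / 3 = 0.46 in/h.

φ ≈ 0.46 in/h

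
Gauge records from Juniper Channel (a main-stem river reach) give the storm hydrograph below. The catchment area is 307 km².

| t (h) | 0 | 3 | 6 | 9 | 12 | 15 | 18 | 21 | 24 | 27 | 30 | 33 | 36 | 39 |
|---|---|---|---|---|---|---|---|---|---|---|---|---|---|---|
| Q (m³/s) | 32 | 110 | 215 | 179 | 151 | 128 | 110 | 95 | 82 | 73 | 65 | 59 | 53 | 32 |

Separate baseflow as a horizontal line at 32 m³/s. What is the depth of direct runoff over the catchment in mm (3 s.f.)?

Direct runoff: 0.0, 78.0, 183.0, 147.0, 119.0, 96.0, 78.0, 63.0, 50.0, 41.0, 33.0, 27.0, 21.0, 0.0 m³/s; ΣQ_DR = 936.0 m³/s.
V = ΣQ_DR · Δt = 936.0 × 10800 s = 1.011 × 10^7 m³.
Over A = 307 km², depth = V / A = 32.9 mm.

d ≈ 32.9 mm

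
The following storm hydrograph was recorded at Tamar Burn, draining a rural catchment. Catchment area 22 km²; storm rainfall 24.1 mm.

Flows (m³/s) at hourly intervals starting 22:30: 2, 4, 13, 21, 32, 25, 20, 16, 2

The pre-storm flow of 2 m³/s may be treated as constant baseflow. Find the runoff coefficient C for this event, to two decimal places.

C ≈ 0.79

ΣQ_DR = 117.0 m³/s; V = ΣQ_DR·Δt = 4.212 × 10^5 m³.
Runoff depth d = V / A = 19.15 mm.
C = d / P = 19.15 / 24.1 = 0.79.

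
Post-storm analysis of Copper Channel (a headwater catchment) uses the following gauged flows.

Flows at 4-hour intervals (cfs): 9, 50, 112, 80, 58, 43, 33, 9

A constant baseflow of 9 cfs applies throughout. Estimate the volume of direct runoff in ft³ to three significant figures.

Direct-runoff ordinates (Q − Q_b): 0.0, 41.0, 103.0, 71.0, 49.0, 34.0, 24.0, 0.0 cfs.
ΣQ_DR = 322.0 cfs.
With Δt = 4 h = 14400 s, V = ΣQ_DR · Δt = 322.0 × 14400 = 4.64 × 10^6 ft³.

V ≈ 4.64 × 10^6 ft³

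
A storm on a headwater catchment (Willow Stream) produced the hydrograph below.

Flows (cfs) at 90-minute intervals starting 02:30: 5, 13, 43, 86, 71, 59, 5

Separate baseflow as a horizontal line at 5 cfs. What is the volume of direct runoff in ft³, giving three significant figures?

V ≈ 1.33 × 10^6 ft³

Direct-runoff ordinates (Q − Q_b): 0.0, 8.0, 38.0, 81.0, 66.0, 54.0, 0.0 cfs.
ΣQ_DR = 247.0 cfs.
With Δt = 1.5 h = 5400 s, V = ΣQ_DR · Δt = 247.0 × 5400 = 1.33 × 10^6 ft³.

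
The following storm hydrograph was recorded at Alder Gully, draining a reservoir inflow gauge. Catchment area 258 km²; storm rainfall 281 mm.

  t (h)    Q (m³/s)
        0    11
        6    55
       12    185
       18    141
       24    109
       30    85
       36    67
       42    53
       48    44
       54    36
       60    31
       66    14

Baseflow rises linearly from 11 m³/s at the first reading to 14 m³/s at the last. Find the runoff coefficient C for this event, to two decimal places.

C ≈ 0.20

ΣQ_DR = 681.0 m³/s; V = ΣQ_DR·Δt = 1.471 × 10^7 m³.
Runoff depth d = V / A = 57.01 mm.
C = d / P = 57.01 / 281 = 0.20.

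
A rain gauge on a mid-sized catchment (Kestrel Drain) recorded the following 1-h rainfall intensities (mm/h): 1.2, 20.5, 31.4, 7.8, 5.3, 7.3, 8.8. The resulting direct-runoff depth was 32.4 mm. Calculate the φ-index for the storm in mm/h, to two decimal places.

Only the 2 blocks with intensity above φ contribute runoff: 20.5, 31.4 mm/h.
Σ(I−φ)·Δt = d  ⇒  (20.5+31.4 − 2φ)·1 = 32.4
φ = (51.90 − 32.4/1) / 2 = 9.75 mm/h.

φ ≈ 9.75 mm/h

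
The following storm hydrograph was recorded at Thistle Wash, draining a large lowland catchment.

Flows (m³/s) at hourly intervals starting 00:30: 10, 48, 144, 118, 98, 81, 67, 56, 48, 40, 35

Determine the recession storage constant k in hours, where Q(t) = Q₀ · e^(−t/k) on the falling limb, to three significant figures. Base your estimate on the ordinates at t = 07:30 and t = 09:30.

k ≈ 5.94 h

On the falling limb, Q drops from 56 to 40 m³/s between t = 07:30 and t = 09:30 (Δt = 2 h).
k = −Δt / ln(Q₂/Q₁) = −2 / ln(40/56) = 5.94 h.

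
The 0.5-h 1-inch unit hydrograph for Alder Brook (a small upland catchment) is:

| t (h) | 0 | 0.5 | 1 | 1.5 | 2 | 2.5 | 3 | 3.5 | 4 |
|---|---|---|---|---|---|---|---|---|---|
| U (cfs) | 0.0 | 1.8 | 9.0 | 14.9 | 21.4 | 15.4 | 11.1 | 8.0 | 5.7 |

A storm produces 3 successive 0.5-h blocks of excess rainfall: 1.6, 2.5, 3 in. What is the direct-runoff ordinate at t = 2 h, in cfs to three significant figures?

Q ≈ 98.5 cfs

By discrete convolution, Q_j = Σ (P_i / 1 in) · U_{j−i}.
At t = 2 h (j=4): Q = (1.6/1)·21.4 + (2.5/1)·14.9 + (3/1)·9.0 = 98.5 cfs.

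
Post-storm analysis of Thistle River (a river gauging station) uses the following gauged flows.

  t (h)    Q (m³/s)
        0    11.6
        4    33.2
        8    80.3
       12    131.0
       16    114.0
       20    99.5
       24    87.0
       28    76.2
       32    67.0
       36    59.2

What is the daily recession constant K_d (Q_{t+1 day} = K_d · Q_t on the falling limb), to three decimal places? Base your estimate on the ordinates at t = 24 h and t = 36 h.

Between t = 24 h and t = 36 h the flow falls from 87.0 to 59.2 m³/s over 3×4 h = 12 h.
Per-interval ratio K = (59.2/87.0)^(1/3) = 0.8796; K_d = K^(24/4) = 0.463.

K_d ≈ 0.463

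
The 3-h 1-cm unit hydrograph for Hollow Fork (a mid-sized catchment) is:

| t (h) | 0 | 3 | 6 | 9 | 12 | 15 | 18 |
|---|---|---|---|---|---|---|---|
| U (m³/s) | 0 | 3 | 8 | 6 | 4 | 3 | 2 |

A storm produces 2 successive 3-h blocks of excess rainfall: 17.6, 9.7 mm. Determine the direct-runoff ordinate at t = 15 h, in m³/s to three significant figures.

Q ≈ 9.16 m³/s

By discrete convolution, Q_j = Σ (P_i / 10 mm) · U_{j−i}.
At t = 15 h (j=5): Q = (17.6/10)·3 + (9.7/10)·4 = 9.16 m³/s.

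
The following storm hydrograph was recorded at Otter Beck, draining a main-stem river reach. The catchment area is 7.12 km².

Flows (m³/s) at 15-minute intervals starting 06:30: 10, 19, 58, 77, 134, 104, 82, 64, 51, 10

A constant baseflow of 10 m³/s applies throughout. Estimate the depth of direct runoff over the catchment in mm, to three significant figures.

d ≈ 64.3 mm

Direct runoff: 0.0, 9.0, 48.0, 67.0, 124.0, 94.0, 72.0, 54.0, 41.0, 0.0 m³/s; ΣQ_DR = 509.0 m³/s.
V = ΣQ_DR · Δt = 509.0 × 900 s = 4.581 × 10^5 m³.
Over A = 7.12 km², depth = V / A = 64.3 mm.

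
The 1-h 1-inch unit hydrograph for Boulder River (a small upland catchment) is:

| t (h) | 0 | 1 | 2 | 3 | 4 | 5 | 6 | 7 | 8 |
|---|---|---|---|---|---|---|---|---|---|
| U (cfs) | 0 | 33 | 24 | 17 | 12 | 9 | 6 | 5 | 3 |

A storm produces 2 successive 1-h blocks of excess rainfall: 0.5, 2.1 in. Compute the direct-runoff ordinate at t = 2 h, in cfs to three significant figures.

By discrete convolution, Q_j = Σ (P_i / 1 in) · U_{j−i}.
At t = 2 h (j=2): Q = (0.5/1)·24 + (2.1/1)·33 = 81.3 cfs.

Q ≈ 81.3 cfs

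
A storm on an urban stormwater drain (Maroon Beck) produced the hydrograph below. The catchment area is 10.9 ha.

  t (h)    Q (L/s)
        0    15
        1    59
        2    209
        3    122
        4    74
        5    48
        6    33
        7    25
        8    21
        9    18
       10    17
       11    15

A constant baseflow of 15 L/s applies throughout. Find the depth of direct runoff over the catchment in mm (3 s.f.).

d ≈ 15.7 mm

Direct runoff: 0.0, 44.0, 194.0, 107.0, 59.0, 33.0, 18.0, 10.0, 6.0, 3.0, 2.0, 0.0 L/s; ΣQ_DR = 476.0 L/s.
V = ΣQ_DR · Δt = 476.0 × 3600 s = 1.714 × 10^6 L.
Over A = 10.9 ha, depth = V / A = 15.7 mm.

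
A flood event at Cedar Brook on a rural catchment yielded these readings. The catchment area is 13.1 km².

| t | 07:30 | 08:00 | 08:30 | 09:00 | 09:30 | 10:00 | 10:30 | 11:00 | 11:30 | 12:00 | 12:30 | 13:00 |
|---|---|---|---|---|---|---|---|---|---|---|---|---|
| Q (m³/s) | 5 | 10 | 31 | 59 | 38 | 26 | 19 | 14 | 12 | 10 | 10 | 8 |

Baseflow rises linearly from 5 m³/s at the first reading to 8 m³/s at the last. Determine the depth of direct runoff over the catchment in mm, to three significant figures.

d ≈ 22.5 mm

Direct runoff: 0.00, 4.73, 25.45, 53.18, 31.91, 19.64, 12.36, 7.09, 4.82, 2.55, 2.27, 0.00 m³/s; ΣQ_DR = 164.0 m³/s.
V = ΣQ_DR · Δt = 164.0 × 1800 s = 2.952 × 10^5 m³.
Over A = 13.1 km², depth = V / A = 22.5 mm.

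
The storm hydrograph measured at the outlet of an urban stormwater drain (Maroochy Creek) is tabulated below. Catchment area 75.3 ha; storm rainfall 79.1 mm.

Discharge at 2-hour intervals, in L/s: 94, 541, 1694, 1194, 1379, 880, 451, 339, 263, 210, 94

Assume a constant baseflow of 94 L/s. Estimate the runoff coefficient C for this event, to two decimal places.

C ≈ 0.74

ΣQ_DR = 6105 L/s; V = ΣQ_DR·Δt = 4.396 × 10^7 L.
Runoff depth d = V / A = 58.37 mm.
C = d / P = 58.37 / 79.1 = 0.74.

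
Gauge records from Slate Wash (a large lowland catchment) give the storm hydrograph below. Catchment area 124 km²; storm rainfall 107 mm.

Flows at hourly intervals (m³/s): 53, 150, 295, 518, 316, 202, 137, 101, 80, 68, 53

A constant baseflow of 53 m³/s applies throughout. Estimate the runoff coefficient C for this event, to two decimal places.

C ≈ 0.38

ΣQ_DR = 1390 m³/s; V = ΣQ_DR·Δt = 5.004 × 10^6 m³.
Runoff depth d = V / A = 40.35 mm.
C = d / P = 40.35 / 107 = 0.38.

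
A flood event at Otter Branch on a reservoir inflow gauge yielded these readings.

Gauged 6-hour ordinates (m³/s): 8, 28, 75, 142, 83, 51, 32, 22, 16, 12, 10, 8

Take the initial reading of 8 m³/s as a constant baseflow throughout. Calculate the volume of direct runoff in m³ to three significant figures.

Direct-runoff ordinates (Q − Q_b): 0.0, 20.0, 67.0, 134.0, 75.0, 43.0, 24.0, 14.0, 8.0, 4.0, 2.0, 0.0 m³/s.
ΣQ_DR = 391.0 m³/s.
With Δt = 6 h = 21600 s, V = ΣQ_DR · Δt = 391.0 × 21600 = 8.45 × 10^6 m³.

V ≈ 8.45 × 10^6 m³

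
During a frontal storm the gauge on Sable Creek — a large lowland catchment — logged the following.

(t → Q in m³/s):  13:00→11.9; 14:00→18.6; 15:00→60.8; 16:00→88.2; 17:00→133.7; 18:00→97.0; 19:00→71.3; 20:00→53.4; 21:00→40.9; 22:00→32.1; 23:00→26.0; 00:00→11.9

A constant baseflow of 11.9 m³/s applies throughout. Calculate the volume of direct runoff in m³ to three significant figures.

Direct-runoff ordinates (Q − Q_b): 0.0, 6.7, 48.9, 76.3, 121.8, 85.1, 59.4, 41.5, 29.0, 20.2, 14.1, 0.0 m³/s.
ΣQ_DR = 503.0 m³/s.
With Δt = 1 h = 3600 s, V = ΣQ_DR · Δt = 503.0 × 3600 = 1.81 × 10^6 m³.

V ≈ 1.81 × 10^6 m³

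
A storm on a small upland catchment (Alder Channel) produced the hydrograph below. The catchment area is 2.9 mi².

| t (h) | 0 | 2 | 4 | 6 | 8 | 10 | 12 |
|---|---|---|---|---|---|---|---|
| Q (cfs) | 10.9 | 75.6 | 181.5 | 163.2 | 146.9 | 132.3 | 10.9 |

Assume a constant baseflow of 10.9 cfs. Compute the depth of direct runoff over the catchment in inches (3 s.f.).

Direct runoff: 0.0, 64.7, 170.6, 152.3, 136.0, 121.4, 0.0 cfs; ΣQ_DR = 645.0 cfs.
V = ΣQ_DR · Δt = 645.0 × 7200 s = 4.644 × 10^6 ft³.
Over A = 2.9 mi², depth = V / A = 0.689 in.

d ≈ 0.689 in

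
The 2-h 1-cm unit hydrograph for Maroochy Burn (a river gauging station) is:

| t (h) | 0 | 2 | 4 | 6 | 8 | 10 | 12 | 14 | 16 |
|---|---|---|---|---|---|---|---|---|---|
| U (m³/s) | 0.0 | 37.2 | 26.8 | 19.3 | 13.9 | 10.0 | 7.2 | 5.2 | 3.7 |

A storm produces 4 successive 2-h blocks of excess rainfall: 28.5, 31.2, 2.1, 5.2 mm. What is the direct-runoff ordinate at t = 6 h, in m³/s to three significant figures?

Q ≈ 146 m³/s

By discrete convolution, Q_j = Σ (P_i / 10 mm) · U_{j−i}.
At t = 6 h (j=3): Q = (28.5/10)·19.3 + (31.2/10)·26.8 + (2.1/10)·37.2 + (5.2/10)·0.0 = 146 m³/s.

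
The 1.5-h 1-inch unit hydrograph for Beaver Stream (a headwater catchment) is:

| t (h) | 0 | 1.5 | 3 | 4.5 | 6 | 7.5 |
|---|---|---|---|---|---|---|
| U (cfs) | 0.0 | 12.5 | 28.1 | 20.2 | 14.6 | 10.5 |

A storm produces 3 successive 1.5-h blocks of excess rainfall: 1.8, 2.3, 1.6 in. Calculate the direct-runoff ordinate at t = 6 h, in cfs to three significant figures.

By discrete convolution, Q_j = Σ (P_i / 1 in) · U_{j−i}.
At t = 6 h (j=4): Q = (1.8/1)·14.6 + (2.3/1)·20.2 + (1.6/1)·28.1 = 118 cfs.

Q ≈ 118 cfs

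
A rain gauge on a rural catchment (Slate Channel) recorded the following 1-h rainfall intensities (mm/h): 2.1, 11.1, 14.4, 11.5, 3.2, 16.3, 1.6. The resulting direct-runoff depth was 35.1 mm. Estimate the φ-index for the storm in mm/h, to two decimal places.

φ ≈ 4.55 mm/h

Only the 4 blocks with intensity above φ contribute runoff: 11.1, 14.4, 11.5, 16.3 mm/h.
Σ(I−φ)·Δt = d  ⇒  (11.1+14.4+11.5+16.3 − 4φ)·1 = 35.1
φ = (53.30 − 35.1/1) / 4 = 4.55 mm/h.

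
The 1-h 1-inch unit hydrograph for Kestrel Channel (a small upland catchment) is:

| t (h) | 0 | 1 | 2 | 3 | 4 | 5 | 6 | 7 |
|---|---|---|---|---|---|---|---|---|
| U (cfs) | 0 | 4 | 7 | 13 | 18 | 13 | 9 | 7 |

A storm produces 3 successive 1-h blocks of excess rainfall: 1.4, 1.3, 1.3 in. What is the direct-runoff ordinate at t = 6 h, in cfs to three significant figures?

Q ≈ 52.9 cfs

By discrete convolution, Q_j = Σ (P_i / 1 in) · U_{j−i}.
At t = 6 h (j=6): Q = (1.4/1)·9 + (1.3/1)·13 + (1.3/1)·18 = 52.9 cfs.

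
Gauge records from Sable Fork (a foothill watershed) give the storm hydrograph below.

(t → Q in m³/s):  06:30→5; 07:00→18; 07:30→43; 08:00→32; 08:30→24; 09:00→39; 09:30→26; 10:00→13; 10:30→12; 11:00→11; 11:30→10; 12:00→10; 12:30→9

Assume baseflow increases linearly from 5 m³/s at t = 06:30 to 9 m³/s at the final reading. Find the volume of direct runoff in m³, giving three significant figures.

Direct-runoff ordinates (Q − Q_b): 0.00, 12.67, 37.33, 26.00, 17.67, 32.33, 19.00, 5.67, 4.33, 3.00, 1.67, 1.33, 0.00 m³/s.
ΣQ_DR = 161.0 m³/s.
With Δt = 0.5 h = 1800 s, V = ΣQ_DR · Δt = 161.0 × 1800 = 2.90 × 10^5 m³.

V ≈ 2.90 × 10^5 m³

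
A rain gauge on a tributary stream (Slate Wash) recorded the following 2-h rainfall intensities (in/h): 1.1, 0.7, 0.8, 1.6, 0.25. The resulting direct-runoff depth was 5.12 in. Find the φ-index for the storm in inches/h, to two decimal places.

φ ≈ 0.41 in/h

Only the 4 blocks with intensity above φ contribute runoff: 1.1, 0.7, 0.8, 1.6 in/h.
Σ(I−φ)·Δt = d  ⇒  (1.1+0.7+0.8+1.6 − 4φ)·2 = 5.12
φ = (4.200 − 5.12/2) / 4 = 0.41 in/h.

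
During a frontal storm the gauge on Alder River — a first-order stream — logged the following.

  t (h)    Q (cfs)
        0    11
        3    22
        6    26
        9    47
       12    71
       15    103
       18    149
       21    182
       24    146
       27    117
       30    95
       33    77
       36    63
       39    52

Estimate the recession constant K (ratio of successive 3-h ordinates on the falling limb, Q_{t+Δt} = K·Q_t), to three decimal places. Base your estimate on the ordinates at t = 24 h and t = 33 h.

Using the recession-limb readings at t = 24 h and t = 33 h: Q falls from 146 to 77 cfs over 3 intervals.
K = (Q₂/Q₁)^(1/3) = (77/146)^(1/3) = 0.808.

K ≈ 0.808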